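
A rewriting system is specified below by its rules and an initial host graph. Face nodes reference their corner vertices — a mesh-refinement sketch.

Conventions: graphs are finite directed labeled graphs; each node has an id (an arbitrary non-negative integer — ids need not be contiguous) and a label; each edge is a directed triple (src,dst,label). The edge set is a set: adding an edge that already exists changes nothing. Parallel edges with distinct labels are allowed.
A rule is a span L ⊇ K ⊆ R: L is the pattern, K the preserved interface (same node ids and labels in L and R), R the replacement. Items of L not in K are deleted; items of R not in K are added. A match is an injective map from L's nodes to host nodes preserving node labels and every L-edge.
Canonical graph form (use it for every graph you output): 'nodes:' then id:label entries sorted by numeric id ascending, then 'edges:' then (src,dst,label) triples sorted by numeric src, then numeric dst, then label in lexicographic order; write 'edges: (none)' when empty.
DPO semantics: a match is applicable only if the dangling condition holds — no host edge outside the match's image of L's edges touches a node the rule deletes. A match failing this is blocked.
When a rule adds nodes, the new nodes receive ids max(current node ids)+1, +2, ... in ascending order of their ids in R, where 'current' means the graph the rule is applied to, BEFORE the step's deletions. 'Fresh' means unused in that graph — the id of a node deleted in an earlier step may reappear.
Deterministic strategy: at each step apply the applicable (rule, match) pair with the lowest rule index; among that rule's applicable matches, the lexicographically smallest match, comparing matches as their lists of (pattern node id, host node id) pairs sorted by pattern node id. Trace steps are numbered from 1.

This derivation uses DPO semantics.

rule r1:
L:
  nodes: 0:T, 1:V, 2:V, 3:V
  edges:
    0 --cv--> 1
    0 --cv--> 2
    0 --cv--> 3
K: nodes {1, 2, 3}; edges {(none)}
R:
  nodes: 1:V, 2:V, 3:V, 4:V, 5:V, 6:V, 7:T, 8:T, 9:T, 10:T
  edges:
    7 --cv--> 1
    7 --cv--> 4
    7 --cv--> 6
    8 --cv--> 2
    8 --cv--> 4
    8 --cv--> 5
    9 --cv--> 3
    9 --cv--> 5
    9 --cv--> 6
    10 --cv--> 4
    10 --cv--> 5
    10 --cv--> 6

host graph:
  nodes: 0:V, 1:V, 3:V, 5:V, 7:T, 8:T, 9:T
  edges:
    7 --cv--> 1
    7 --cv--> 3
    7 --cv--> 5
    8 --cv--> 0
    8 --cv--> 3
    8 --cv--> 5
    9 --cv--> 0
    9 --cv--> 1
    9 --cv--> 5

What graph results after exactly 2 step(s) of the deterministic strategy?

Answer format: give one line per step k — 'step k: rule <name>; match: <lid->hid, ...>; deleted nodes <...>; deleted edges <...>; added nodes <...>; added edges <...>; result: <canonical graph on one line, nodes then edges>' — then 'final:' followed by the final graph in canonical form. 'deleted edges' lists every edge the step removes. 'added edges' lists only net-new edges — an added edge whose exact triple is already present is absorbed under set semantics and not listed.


step 1: rule r1; match: 0->7, 1->1, 2->3, 3->5; deleted nodes 7; deleted edges (7,1,cv); (7,3,cv); (7,5,cv); added nodes 10, 11, 12, 13, 14, 15, 16; added edges (13,1,cv); (13,10,cv); (13,12,cv); (14,3,cv); (14,10,cv); (14,11,cv); (15,5,cv); (15,11,cv); (15,12,cv); (16,10,cv); (16,11,cv); (16,12,cv); result: nodes: 0:V, 1:V, 3:V, 5:V, 8:T, 9:T, 10:V, 11:V, 12:V, 13:T, 14:T, 15:T, 16:T edges: (8,0,cv); (8,3,cv); (8,5,cv); (9,0,cv); (9,1,cv); (9,5,cv); (13,1,cv); (13,10,cv); (13,12,cv); (14,3,cv); (14,10,cv); (14,11,cv); (15,5,cv); (15,11,cv); (15,12,cv); (16,10,cv); (16,11,cv); (16,12,cv)
step 2: rule r1; match: 0->8, 1->0, 2->3, 3->5; deleted nodes 8; deleted edges (8,0,cv); (8,3,cv); (8,5,cv); added nodes 17, 18, 19, 20, 21, 22, 23; added edges (20,0,cv); (20,17,cv); (20,19,cv); (21,3,cv); (21,17,cv); (21,18,cv); (22,5,cv); (22,18,cv); (22,19,cv); (23,17,cv); (23,18,cv); (23,19,cv); result: nodes: 0:V, 1:V, 3:V, 5:V, 9:T, 10:V, 11:V, 12:V, 13:T, 14:T, 15:T, 16:T, 17:V, 18:V, 19:V, 20:T, 21:T, 22:T, 23:T edges: (9,0,cv); (9,1,cv); (9,5,cv); (13,1,cv); (13,10,cv); (13,12,cv); (14,3,cv); (14,10,cv); (14,11,cv); (15,5,cv); (15,11,cv); (15,12,cv); (16,10,cv); (16,11,cv); (16,12,cv); (20,0,cv); (20,17,cv); (20,19,cv); (21,3,cv); (21,17,cv); (21,18,cv); (22,5,cv); (22,18,cv); (22,19,cv); (23,17,cv); (23,18,cv); (23,19,cv)
final:
nodes: 0:V, 1:V, 3:V, 5:V, 9:T, 10:V, 11:V, 12:V, 13:T, 14:T, 15:T, 16:T, 17:V, 18:V, 19:V, 20:T, 21:T, 22:T, 23:T
edges: (9,0,cv); (9,1,cv); (9,5,cv); (13,1,cv); (13,10,cv); (13,12,cv); (14,3,cv); (14,10,cv); (14,11,cv); (15,5,cv); (15,11,cv); (15,12,cv); (16,10,cv); (16,11,cv); (16,12,cv); (20,0,cv); (20,17,cv); (20,19,cv); (21,3,cv); (21,17,cv); (21,18,cv); (22,5,cv); (22,18,cv); (22,19,cv); (23,17,cv); (23,18,cv); (23,19,cv)


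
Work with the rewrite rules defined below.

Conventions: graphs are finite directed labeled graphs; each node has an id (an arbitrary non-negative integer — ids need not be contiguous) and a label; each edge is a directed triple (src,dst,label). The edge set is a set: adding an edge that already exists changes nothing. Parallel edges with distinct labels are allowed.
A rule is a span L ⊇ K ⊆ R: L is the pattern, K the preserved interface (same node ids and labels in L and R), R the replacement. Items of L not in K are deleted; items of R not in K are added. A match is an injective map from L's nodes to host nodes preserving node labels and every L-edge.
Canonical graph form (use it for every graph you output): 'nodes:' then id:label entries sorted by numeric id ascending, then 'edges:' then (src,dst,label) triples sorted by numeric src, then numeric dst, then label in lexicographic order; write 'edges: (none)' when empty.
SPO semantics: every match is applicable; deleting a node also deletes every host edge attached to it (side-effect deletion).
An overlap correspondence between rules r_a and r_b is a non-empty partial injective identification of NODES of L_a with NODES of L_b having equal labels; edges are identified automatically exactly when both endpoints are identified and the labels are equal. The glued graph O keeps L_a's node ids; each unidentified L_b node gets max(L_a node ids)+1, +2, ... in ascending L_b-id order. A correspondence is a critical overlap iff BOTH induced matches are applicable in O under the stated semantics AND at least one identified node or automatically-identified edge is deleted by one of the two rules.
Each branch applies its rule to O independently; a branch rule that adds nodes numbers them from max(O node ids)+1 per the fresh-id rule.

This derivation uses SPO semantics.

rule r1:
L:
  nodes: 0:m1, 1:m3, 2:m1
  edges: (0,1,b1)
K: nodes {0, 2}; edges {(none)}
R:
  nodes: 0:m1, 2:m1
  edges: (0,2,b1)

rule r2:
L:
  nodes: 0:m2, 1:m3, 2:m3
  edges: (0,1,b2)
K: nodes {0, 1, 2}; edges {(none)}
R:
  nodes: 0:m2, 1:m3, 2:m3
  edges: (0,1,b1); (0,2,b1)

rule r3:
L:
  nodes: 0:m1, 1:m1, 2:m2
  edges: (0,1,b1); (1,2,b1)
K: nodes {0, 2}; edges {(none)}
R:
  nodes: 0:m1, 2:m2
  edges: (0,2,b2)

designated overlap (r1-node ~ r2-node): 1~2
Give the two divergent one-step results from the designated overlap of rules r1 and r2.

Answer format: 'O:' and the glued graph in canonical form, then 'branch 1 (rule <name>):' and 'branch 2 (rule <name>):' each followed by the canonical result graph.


O:
nodes: 0:m1, 1:m3, 2:m1, 3:m2, 4:m3
edges: (0,1,b1); (3,4,b2)
branch 1 (rule r1):
nodes: 0:m1, 2:m1, 3:m2, 4:m3
edges: (0,2,b1); (3,4,b2)
branch 2 (rule r2):
nodes: 0:m1, 1:m3, 2:m1, 3:m2, 4:m3
edges: (0,1,b1); (3,1,b1); (3,4,b1)


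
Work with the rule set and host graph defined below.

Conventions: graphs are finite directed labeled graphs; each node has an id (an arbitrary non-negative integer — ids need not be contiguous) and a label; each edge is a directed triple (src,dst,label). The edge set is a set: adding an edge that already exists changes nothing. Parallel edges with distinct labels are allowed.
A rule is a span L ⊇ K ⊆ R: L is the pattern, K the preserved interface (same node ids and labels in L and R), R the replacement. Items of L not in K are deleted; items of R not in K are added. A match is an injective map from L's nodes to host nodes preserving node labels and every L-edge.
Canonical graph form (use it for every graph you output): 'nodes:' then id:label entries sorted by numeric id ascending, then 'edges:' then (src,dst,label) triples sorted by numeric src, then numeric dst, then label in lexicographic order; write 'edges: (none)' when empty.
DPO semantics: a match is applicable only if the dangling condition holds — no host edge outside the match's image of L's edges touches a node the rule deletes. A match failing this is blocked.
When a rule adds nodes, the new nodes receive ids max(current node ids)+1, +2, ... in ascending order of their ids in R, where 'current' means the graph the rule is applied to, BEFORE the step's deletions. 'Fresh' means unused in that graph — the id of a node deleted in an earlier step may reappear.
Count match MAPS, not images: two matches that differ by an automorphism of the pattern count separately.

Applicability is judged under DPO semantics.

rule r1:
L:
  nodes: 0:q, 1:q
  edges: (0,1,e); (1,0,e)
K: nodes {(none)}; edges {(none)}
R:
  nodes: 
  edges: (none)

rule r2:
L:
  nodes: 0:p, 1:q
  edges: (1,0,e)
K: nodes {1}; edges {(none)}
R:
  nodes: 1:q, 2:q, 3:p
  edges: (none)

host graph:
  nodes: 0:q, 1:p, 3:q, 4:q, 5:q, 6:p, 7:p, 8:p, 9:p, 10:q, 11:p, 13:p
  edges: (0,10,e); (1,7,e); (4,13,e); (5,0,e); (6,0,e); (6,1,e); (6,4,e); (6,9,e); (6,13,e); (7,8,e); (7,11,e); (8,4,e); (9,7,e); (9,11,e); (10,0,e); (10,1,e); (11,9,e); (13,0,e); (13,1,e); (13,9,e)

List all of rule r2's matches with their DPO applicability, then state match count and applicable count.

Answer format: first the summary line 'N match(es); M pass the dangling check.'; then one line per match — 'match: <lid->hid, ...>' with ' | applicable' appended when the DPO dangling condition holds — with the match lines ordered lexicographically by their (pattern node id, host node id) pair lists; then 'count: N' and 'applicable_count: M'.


2 match(es); 0 pass the dangling check.
match: 0->1, 1->10
match: 0->13, 1->4
count: 2
applicable_count: 0


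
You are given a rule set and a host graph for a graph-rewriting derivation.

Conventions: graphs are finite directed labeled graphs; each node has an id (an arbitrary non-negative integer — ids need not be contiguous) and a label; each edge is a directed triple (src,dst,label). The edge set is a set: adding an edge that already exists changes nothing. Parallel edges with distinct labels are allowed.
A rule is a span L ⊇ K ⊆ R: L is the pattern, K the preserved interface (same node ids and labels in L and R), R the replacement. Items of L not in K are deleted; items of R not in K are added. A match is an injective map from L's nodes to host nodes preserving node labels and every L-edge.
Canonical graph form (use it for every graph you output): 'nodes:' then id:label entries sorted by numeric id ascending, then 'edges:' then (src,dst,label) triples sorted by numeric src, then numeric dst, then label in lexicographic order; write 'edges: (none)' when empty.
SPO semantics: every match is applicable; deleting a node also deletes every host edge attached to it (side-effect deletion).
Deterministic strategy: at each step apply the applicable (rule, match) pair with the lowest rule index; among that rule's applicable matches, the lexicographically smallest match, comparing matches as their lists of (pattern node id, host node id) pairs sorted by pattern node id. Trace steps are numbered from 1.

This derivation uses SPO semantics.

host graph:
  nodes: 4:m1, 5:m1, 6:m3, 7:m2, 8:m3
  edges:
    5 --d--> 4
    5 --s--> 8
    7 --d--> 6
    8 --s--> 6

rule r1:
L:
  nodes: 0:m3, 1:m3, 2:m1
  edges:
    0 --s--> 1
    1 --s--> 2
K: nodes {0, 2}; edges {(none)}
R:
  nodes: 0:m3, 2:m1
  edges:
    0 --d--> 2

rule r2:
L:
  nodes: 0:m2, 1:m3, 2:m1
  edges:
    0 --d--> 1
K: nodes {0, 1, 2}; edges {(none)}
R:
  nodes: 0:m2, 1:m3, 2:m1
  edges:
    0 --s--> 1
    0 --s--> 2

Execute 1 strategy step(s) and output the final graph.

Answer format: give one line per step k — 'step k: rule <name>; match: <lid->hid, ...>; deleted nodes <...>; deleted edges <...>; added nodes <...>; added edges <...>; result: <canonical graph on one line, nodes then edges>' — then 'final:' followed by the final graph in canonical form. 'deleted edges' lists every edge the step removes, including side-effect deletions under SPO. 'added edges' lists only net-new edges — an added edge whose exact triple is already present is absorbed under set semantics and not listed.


step 1: rule r2; match: 0->7, 1->6, 2->4; deleted nodes (none); deleted edges (7,6,d); added nodes (none); added edges (7,4,s); (7,6,s); result: nodes: 4:m1, 5:m1, 6:m3, 7:m2, 8:m3 edges: (5,4,d); (5,8,s); (7,4,s); (7,6,s); (8,6,s)
final:
nodes: 4:m1, 5:m1, 6:m3, 7:m2, 8:m3
edges: (5,4,d); (5,8,s); (7,4,s); (7,6,s); (8,6,s)


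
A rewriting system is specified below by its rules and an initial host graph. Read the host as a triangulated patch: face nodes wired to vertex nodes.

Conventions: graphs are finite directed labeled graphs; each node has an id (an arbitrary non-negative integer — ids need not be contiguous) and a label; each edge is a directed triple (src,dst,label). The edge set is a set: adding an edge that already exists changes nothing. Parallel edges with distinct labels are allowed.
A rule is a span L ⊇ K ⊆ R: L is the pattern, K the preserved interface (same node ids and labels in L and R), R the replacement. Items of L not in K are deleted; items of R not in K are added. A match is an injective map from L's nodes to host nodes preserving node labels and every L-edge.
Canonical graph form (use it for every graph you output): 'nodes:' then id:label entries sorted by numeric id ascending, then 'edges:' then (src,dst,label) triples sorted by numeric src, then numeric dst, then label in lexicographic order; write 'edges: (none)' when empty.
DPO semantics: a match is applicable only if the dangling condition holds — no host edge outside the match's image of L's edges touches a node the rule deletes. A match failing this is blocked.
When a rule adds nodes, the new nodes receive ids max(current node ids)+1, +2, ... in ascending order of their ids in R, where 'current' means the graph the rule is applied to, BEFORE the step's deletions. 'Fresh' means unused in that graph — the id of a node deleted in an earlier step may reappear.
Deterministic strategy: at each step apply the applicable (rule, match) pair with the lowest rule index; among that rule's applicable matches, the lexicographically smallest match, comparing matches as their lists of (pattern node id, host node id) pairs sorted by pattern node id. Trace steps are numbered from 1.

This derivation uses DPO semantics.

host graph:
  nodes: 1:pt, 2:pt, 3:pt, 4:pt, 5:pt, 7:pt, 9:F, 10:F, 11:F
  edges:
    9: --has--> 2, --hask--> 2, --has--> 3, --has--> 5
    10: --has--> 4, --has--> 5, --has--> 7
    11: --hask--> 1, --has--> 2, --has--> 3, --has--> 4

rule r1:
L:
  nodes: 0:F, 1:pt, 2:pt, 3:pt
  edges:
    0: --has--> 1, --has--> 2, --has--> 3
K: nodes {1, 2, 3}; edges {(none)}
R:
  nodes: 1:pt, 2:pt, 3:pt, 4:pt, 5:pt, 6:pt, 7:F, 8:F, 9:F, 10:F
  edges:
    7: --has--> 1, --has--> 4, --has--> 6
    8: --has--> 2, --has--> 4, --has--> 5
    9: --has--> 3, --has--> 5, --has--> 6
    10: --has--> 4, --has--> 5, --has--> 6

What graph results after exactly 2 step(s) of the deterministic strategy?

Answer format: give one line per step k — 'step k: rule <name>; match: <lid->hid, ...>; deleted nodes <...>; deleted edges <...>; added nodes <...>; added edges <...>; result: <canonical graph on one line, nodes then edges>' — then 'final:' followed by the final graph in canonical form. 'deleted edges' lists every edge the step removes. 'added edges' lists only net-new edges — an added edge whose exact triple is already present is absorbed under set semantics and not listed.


step 1: rule r1; match: 0->10, 1->4, 2->5, 3->7; deleted nodes 10; deleted edges (10,4,has); (10,5,has); (10,7,has); added nodes 12, 13, 14, 15, 16, 17, 18; added edges (15,4,has); (15,12,has); (15,14,has); (16,5,has); (16,12,has); (16,13,has); (17,7,has); (17,13,has); (17,14,has); (18,12,has); (18,13,has); (18,14,has); result: nodes: 1:pt, 2:pt, 3:pt, 4:pt, 5:pt, 7:pt, 9:F, 11:F, 12:pt, 13:pt, 14:pt, 15:F, 16:F, 17:F, 18:F edges: (9,2,has); (9,2,hask); (9,3,has); (9,5,has); (11,1,hask); (11,2,has); (11,3,has); (11,4,has); (15,4,has); (15,12,has); (15,14,has); (16,5,has); (16,12,has); (16,13,has); (17,7,has); (17,13,has); (17,14,has); (18,12,has); (18,13,has); (18,14,has)
step 2: rule r1; match: 0->15, 1->4, 2->12, 3->14; deleted nodes 15; deleted edges (15,4,has); (15,12,has); (15,14,has); added nodes 19, 20, 21, 22, 23, 24, 25; added edges (22,4,has); (22,19,has); (22,21,has); (23,12,has); (23,19,has); (23,20,has); (24,14,has); (24,20,has); (24,21,has); (25,19,has); (25,20,has); (25,21,has); result: nodes: 1:pt, 2:pt, 3:pt, 4:pt, 5:pt, 7:pt, 9:F, 11:F, 12:pt, 13:pt, 14:pt, 16:F, 17:F, 18:F, 19:pt, 20:pt, 21:pt, 22:F, 23:F, 24:F, 25:F edges: (9,2,has); (9,2,hask); (9,3,has); (9,5,has); (11,1,hask); (11,2,has); (11,3,has); (11,4,has); (16,5,has); (16,12,has); (16,13,has); (17,7,has); (17,13,has); (17,14,has); (18,12,has); (18,13,has); (18,14,has); (22,4,has); (22,19,has); (22,21,has); (23,12,has); (23,19,has); (23,20,has); (24,14,has); (24,20,has); (24,21,has); (25,19,has); (25,20,has); (25,21,has)
final:
nodes: 1:pt, 2:pt, 3:pt, 4:pt, 5:pt, 7:pt, 9:F, 11:F, 12:pt, 13:pt, 14:pt, 16:F, 17:F, 18:F, 19:pt, 20:pt, 21:pt, 22:F, 23:F, 24:F, 25:F
edges: (9,2,has); (9,2,hask); (9,3,has); (9,5,has); (11,1,hask); (11,2,has); (11,3,has); (11,4,has); (16,5,has); (16,12,has); (16,13,has); (17,7,has); (17,13,has); (17,14,has); (18,12,has); (18,13,has); (18,14,has); (22,4,has); (22,19,has); (22,21,has); (23,12,has); (23,19,has); (23,20,has); (24,14,has); (24,20,has); (24,21,has); (25,19,has); (25,20,has); (25,21,has)


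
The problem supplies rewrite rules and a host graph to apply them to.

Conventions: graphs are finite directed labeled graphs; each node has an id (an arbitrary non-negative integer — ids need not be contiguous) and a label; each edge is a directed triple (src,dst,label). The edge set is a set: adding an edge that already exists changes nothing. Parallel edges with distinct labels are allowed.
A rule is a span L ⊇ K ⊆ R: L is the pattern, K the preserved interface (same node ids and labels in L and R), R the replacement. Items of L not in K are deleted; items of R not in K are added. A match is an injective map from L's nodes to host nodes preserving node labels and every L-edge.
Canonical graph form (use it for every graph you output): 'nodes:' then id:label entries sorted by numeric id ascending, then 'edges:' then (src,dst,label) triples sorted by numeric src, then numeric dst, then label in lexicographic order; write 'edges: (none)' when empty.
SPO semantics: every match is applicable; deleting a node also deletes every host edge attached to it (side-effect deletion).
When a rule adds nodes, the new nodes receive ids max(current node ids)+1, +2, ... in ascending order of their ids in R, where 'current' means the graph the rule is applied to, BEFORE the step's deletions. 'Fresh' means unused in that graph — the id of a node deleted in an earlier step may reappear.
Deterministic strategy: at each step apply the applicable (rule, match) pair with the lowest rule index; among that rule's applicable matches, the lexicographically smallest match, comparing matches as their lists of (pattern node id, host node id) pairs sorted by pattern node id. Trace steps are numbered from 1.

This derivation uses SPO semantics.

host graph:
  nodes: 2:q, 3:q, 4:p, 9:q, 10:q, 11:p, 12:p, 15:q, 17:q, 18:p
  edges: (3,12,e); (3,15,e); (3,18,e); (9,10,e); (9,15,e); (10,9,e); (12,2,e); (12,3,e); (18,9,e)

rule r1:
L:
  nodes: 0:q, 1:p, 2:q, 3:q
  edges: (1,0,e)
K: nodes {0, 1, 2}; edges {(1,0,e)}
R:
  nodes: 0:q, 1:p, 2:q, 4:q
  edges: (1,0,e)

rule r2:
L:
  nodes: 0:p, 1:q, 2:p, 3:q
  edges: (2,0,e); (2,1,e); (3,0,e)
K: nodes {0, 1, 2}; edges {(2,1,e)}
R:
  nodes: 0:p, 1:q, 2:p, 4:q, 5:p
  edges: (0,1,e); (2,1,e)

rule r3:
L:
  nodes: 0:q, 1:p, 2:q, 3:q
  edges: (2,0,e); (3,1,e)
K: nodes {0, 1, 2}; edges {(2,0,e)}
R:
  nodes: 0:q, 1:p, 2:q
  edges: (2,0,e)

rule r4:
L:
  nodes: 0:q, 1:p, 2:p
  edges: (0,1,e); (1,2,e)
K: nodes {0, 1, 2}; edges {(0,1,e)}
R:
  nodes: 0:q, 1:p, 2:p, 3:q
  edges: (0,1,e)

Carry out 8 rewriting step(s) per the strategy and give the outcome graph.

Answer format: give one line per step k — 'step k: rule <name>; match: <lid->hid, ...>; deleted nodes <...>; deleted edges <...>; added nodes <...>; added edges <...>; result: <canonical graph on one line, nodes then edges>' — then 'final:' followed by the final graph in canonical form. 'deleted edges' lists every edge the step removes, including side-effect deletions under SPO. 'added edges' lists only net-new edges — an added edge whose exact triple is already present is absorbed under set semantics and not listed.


step 1: rule r1; match: 0->2, 1->12, 2->3, 3->9; deleted nodes 9; deleted edges (9,10,e); (9,15,e); (10,9,e); (18,9,e); added nodes 19; added edges (none); result: nodes: 2:q, 3:q, 4:p, 10:q, 11:p, 12:p, 15:q, 17:q, 18:p, 19:q edges: (3,12,e); (3,15,e); (3,18,e); (12,2,e); (12,3,e)
step 2: rule r1; match: 0->2, 1->12, 2->3, 3->10; deleted nodes 10; deleted edges (none); added nodes 20; added edges (none); result: nodes: 2:q, 3:q, 4:p, 11:p, 12:p, 15:q, 17:q, 18:p, 19:q, 20:q edges: (3,12,e); (3,15,e); (3,18,e); (12,2,e); (12,3,e)
step 3: rule r1; match: 0->2, 1->12, 2->3, 3->15; deleted nodes 15; deleted edges (3,15,e); added nodes 21; added edges (none); result: nodes: 2:q, 3:q, 4:p, 11:p, 12:p, 17:q, 18:p, 19:q, 20:q, 21:q edges: (3,12,e); (3,18,e); (12,2,e); (12,3,e)
step 4: rule r1; match: 0->2, 1->12, 2->3, 3->17; deleted nodes 17; deleted edges (none); added nodes 22; added edges (none); result: nodes: 2:q, 3:q, 4:p, 11:p, 12:p, 18:p, 19:q, 20:q, 21:q, 22:q edges: (3,12,e); (3,18,e); (12,2,e); (12,3,e)
step 5: rule r1; match: 0->2, 1->12, 2->3, 3->19; deleted nodes 19; deleted edges (none); added nodes 23; added edges (none); result: nodes: 2:q, 3:q, 4:p, 11:p, 12:p, 18:p, 20:q, 21:q, 22:q, 23:q edges: (3,12,e); (3,18,e); (12,2,e); (12,3,e)
step 6: rule r1; match: 0->2, 1->12, 2->3, 3->20; deleted nodes 20; deleted edges (none); added nodes 24; added edges (none); result: nodes: 2:q, 3:q, 4:p, 11:p, 12:p, 18:p, 21:q, 22:q, 23:q, 24:q edges: (3,12,e); (3,18,e); (12,2,e); (12,3,e)
step 7: rule r1; match: 0->2, 1->12, 2->3, 3->21; deleted nodes 21; deleted edges (none); added nodes 25; added edges (none); result: nodes: 2:q, 3:q, 4:p, 11:p, 12:p, 18:p, 22:q, 23:q, 24:q, 25:q edges: (3,12,e); (3,18,e); (12,2,e); (12,3,e)
step 8: rule r1; match: 0->2, 1->12, 2->3, 3->22; deleted nodes 22; deleted edges (none); added nodes 26; added edges (none); result: nodes: 2:q, 3:q, 4:p, 11:p, 12:p, 18:p, 23:q, 24:q, 25:q, 26:q edges: (3,12,e); (3,18,e); (12,2,e); (12,3,e)
final:
nodes: 2:q, 3:q, 4:p, 11:p, 12:p, 18:p, 23:q, 24:q, 25:q, 26:q
edges: (3,12,e); (3,18,e); (12,2,e); (12,3,e)


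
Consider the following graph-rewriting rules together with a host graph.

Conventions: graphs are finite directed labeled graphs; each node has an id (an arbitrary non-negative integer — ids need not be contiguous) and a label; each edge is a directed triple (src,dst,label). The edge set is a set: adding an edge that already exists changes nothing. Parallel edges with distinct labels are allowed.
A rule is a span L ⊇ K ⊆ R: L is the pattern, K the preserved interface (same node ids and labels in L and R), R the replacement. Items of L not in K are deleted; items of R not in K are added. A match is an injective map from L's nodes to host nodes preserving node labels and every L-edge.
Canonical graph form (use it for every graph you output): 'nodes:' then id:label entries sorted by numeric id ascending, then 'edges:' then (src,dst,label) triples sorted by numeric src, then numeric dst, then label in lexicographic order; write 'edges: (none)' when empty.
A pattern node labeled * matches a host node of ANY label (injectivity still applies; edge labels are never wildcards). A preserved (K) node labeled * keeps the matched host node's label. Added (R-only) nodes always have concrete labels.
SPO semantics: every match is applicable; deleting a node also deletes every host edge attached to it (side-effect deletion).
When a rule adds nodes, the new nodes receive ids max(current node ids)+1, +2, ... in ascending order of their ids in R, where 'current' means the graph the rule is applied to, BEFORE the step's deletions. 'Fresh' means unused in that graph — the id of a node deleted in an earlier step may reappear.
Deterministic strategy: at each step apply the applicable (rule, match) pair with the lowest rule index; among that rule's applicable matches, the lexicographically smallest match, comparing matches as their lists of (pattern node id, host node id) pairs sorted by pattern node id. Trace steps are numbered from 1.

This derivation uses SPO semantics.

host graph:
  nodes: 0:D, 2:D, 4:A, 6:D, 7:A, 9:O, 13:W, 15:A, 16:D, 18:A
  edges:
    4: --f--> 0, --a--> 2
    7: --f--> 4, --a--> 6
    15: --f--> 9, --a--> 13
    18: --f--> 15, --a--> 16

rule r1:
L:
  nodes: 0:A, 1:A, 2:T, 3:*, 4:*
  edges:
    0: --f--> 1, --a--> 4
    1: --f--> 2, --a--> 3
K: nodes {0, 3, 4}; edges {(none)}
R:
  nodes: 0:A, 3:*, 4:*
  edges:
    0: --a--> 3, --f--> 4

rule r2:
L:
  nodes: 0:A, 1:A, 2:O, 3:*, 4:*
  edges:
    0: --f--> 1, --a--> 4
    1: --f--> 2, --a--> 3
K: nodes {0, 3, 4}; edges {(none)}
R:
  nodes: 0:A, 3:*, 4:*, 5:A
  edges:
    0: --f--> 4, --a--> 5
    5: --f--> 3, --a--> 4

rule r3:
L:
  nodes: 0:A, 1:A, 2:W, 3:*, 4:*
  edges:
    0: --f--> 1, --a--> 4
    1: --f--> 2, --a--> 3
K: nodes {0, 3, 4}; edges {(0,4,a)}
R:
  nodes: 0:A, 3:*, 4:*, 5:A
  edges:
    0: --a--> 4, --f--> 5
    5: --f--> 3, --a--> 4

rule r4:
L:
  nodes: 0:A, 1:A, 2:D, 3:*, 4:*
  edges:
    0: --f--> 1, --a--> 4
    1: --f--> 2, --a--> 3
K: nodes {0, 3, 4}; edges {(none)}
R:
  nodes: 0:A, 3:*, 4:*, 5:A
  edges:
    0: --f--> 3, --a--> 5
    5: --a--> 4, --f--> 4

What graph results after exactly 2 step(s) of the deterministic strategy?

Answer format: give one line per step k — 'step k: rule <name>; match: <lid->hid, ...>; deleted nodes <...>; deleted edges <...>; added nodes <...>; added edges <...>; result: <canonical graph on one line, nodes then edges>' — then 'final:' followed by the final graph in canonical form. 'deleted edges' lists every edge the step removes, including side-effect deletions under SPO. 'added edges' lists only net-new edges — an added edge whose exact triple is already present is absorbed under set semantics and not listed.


step 1: rule r2; match: 0->18, 1->15, 2->9, 3->13, 4->16; deleted nodes 9, 15; deleted edges (15,9,f); (15,13,a); (18,15,f); (18,16,a); added nodes 19; added edges (18,16,f); (18,19,a); (19,13,f); (19,16,a); result: nodes: 0:D, 2:D, 4:A, 6:D, 7:A, 13:W, 16:D, 18:A, 19:A edges: (4,0,f); (4,2,a); (7,4,f); (7,6,a); (18,16,f); (18,19,a); (19,13,f); (19,16,a)
step 2: rule r4; match: 0->7, 1->4, 2->0, 3->2, 4->6; deleted nodes 0, 4; deleted edges (4,0,f); (4,2,a); (7,4,f); (7,6,a); added nodes 20; added edges (7,2,f); (7,20,a); (20,6,a); (20,6,f); result: nodes: 2:D, 6:D, 7:A, 13:W, 16:D, 18:A, 19:A, 20:A edges: (7,2,f); (7,20,a); (18,16,f); (18,19,a); (19,13,f); (19,16,a); (20,6,a); (20,6,f)
final:
nodes: 2:D, 6:D, 7:A, 13:W, 16:D, 18:A, 19:A, 20:A
edges: (7,2,f); (7,20,a); (18,16,f); (18,19,a); (19,13,f); (19,16,a); (20,6,a); (20,6,f)


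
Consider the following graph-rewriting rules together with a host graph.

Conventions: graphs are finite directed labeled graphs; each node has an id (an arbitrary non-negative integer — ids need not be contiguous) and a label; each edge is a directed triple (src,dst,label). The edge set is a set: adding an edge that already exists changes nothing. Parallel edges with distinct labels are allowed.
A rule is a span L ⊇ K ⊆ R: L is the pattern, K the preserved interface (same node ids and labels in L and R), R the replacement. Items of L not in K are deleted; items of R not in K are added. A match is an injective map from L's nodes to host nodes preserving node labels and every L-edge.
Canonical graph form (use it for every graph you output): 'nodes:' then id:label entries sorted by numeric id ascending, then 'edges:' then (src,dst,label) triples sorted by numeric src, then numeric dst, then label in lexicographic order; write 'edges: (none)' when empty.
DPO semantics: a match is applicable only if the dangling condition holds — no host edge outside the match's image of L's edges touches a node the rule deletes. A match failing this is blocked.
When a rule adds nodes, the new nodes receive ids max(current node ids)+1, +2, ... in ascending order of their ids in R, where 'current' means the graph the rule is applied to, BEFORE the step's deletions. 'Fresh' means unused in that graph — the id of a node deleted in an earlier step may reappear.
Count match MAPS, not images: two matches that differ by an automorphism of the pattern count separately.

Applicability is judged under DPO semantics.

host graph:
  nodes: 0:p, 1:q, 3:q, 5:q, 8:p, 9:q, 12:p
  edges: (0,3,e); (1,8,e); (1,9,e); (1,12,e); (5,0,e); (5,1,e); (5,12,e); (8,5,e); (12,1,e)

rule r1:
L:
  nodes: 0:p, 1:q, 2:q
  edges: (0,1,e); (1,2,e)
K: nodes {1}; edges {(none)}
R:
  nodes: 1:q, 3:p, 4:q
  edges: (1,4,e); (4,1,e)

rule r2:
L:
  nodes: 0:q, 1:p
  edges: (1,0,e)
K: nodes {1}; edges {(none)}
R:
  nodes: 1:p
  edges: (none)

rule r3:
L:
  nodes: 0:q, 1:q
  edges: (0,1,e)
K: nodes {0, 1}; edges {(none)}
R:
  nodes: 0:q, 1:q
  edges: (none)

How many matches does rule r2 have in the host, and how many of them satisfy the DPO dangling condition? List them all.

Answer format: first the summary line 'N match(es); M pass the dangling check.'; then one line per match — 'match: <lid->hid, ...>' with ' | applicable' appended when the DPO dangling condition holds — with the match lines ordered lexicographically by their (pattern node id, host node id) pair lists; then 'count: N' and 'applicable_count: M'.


3 match(es); 1 pass the dangling check.
match: 0->1, 1->12
match: 0->3, 1->0 | applicable
match: 0->5, 1->8
count: 3
applicable_count: 1


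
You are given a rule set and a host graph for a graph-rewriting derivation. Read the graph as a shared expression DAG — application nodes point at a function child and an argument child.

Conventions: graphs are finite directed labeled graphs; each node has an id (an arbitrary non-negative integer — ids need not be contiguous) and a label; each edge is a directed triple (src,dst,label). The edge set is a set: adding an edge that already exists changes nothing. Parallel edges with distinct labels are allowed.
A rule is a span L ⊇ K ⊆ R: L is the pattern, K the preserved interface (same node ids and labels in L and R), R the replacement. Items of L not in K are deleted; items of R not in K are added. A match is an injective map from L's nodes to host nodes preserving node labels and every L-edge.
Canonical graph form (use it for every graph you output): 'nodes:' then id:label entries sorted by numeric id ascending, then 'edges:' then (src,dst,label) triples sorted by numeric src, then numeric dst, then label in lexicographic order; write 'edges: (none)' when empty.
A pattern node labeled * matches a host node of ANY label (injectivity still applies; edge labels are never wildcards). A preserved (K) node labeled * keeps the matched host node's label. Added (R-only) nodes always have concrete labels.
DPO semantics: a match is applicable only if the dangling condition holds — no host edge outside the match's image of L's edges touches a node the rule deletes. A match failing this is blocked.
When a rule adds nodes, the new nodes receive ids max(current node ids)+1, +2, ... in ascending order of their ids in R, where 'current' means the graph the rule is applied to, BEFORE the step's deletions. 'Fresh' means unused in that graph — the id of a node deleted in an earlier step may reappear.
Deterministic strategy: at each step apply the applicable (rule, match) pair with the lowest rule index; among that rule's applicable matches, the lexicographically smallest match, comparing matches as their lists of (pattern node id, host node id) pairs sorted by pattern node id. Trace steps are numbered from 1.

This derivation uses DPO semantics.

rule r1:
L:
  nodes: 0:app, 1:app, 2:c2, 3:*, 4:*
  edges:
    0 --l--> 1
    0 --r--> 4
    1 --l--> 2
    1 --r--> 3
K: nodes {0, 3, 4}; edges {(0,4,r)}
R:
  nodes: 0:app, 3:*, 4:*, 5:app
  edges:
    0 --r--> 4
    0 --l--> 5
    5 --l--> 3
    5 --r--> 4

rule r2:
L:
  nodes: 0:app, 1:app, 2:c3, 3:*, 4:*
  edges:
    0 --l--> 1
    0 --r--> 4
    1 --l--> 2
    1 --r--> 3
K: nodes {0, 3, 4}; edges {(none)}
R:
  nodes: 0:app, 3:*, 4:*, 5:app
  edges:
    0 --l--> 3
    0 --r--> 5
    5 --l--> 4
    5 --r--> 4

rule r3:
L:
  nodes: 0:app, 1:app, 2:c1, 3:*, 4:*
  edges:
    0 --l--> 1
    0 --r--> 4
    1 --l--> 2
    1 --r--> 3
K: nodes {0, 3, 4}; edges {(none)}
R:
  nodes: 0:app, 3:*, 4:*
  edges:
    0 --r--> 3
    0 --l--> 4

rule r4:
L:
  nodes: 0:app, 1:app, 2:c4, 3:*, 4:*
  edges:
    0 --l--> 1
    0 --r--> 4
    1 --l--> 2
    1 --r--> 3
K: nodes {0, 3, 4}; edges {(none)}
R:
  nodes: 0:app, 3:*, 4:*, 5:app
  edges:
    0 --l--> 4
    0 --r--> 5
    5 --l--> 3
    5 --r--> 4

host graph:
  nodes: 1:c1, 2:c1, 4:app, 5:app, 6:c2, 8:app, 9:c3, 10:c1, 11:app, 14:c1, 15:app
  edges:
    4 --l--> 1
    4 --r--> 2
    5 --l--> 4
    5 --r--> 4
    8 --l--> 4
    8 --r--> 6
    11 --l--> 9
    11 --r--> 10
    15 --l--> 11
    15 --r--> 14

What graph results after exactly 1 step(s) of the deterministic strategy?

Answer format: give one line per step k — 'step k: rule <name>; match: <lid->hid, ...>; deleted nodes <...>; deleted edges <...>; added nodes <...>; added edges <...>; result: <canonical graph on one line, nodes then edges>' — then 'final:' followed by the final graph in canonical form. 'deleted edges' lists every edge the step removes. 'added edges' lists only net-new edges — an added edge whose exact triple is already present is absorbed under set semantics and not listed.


step 1: rule r2; match: 0->15, 1->11, 2->9, 3->10, 4->14; deleted nodes 9, 11; deleted edges (11,9,l); (11,10,r); (15,11,l); (15,14,r); added nodes 16; added edges (15,10,l); (15,16,r); (16,14,l); (16,14,r); result: nodes: 1:c1, 2:c1, 4:app, 5:app, 6:c2, 8:app, 10:c1, 14:c1, 15:app, 16:app edges: (4,1,l); (4,2,r); (5,4,l); (5,4,r); (8,4,l); (8,6,r); (15,10,l); (15,16,r); (16,14,l); (16,14,r)
final:
nodes: 1:c1, 2:c1, 4:app, 5:app, 6:c2, 8:app, 10:c1, 14:c1, 15:app, 16:app
edges: (4,1,l); (4,2,r); (5,4,l); (5,4,r); (8,4,l); (8,6,r); (15,10,l); (15,16,r); (16,14,l); (16,14,r)


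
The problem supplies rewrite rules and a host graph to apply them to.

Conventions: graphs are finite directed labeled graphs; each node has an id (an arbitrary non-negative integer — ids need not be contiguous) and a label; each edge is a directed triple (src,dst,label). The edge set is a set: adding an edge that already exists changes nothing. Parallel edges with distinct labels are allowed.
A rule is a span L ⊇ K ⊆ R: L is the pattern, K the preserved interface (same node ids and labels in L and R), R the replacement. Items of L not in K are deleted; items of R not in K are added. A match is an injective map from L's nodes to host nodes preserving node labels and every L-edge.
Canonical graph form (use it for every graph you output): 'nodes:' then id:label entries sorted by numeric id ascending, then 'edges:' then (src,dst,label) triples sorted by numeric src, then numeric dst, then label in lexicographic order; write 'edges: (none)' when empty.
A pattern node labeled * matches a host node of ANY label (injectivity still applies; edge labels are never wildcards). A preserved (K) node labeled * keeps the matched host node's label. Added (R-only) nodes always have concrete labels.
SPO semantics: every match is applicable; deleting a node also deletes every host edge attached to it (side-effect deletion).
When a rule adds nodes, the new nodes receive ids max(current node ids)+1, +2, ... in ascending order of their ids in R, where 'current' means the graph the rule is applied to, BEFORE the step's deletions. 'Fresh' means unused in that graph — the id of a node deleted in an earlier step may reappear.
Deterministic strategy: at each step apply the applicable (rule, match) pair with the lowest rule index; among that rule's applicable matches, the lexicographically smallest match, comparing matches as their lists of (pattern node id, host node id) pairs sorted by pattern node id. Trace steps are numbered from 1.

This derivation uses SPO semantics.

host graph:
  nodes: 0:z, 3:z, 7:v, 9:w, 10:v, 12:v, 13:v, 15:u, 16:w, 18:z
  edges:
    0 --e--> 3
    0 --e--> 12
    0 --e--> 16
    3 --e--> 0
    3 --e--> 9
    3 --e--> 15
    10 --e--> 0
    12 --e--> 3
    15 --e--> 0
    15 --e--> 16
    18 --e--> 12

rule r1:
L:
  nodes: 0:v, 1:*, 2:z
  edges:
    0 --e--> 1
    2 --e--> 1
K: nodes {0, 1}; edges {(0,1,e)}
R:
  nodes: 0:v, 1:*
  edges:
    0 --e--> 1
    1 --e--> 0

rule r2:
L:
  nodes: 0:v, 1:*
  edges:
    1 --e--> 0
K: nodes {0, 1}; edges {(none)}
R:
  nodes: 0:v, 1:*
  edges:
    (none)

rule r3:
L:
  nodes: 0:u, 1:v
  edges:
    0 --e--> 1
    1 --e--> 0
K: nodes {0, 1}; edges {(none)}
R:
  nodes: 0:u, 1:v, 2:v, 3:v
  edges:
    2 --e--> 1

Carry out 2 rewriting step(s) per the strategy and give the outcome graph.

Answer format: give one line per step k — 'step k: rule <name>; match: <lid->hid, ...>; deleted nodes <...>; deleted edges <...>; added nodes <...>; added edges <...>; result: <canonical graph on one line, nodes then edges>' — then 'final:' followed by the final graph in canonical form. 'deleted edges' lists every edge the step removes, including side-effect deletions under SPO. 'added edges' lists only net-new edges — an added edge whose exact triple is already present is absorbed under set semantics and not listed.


step 1: rule r1; match: 0->10, 1->0, 2->3; deleted nodes 3; deleted edges (0,3,e); (3,0,e); (3,9,e); (3,15,e); (12,3,e); added nodes (none); added edges (0,10,e); result: nodes: 0:z, 7:v, 9:w, 10:v, 12:v, 13:v, 15:u, 16:w, 18:z edges: (0,10,e); (0,12,e); (0,16,e); (10,0,e); (15,0,e); (15,16,e); (18,12,e)
step 2: rule r2; match: 0->10, 1->0; deleted nodes (none); deleted edges (0,10,e); added nodes (none); added edges (none); result: nodes: 0:z, 7:v, 9:w, 10:v, 12:v, 13:v, 15:u, 16:w, 18:z edges: (0,12,e); (0,16,e); (10,0,e); (15,0,e); (15,16,e); (18,12,e)
final:
nodes: 0:z, 7:v, 9:w, 10:v, 12:v, 13:v, 15:u, 16:w, 18:z
edges: (0,12,e); (0,16,e); (10,0,e); (15,0,e); (15,16,e); (18,12,e)


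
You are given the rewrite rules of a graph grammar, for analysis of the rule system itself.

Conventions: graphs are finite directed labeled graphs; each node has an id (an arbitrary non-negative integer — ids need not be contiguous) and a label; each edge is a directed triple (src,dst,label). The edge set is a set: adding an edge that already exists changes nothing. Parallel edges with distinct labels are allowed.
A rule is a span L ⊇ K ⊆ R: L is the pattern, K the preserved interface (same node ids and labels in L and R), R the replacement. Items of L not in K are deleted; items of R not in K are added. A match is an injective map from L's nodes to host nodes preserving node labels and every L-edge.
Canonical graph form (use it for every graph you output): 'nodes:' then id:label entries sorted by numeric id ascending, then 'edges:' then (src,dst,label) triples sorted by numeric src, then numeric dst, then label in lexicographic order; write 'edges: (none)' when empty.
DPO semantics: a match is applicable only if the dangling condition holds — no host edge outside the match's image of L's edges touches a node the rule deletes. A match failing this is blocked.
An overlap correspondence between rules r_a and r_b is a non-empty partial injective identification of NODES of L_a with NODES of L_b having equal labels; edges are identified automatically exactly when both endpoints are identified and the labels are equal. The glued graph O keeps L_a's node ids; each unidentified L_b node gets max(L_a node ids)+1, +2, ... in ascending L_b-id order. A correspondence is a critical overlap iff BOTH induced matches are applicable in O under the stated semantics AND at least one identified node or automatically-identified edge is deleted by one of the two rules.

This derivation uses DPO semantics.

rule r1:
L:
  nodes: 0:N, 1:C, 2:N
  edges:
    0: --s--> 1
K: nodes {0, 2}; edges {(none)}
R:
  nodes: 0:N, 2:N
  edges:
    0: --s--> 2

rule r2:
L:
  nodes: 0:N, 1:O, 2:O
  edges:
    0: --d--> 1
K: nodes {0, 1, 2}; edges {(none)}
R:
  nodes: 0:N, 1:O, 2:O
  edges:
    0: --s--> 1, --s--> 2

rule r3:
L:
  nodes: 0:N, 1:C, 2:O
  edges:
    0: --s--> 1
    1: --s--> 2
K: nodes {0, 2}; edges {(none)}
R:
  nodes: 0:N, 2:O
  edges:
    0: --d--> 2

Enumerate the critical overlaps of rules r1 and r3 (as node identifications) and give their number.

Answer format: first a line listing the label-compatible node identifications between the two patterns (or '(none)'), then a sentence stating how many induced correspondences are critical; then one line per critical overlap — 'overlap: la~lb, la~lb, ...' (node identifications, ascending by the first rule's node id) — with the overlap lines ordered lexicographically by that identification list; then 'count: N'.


label-compatible node identifications between L(r1) and L(r3): 0~0, 1~1, 2~0
0 of the induced correspondences are critical overlaps of r1 and r3.
count: 0
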